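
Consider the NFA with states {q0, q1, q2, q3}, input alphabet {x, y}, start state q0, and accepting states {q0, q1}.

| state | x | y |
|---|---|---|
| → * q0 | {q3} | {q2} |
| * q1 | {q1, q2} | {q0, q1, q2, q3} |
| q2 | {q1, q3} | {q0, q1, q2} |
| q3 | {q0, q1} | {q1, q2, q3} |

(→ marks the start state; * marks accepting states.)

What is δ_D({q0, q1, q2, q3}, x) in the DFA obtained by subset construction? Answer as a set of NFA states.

δ(q0,x) = {q3}; δ(q1,x) = {q1, q2}; δ(q2,x) = {q1, q3}; δ(q3,x) = {q0, q1}.
Union: {q0, q1, q2, q3}.

{q0, q1, q2, q3}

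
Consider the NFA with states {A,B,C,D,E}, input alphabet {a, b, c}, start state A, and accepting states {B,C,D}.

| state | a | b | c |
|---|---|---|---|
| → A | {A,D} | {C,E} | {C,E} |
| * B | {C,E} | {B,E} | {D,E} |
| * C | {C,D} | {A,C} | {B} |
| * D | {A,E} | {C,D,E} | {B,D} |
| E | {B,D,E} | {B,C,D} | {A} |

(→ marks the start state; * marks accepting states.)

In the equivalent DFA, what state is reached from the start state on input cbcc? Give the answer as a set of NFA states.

{A,B,D,E}

Start: {A}.
δ(A,c) = {C,E}.
Union: {C,E}.
After c: {C,E}.
δ(C,b) = {A,C}; δ(E,b) = {B,C,D}.
Union: {A,B,C,D}.
After b: {A,B,C,D}.
δ(A,c) = {C,E}; δ(B,c) = {D,E}; δ(C,c) = {B}; δ(D,c) = {B,D}.
Union: {B,C,D,E}.
After c: {B,C,D,E}.
δ(B,c) = {D,E}; δ(C,c) = {B}; δ(D,c) = {B,D}; δ(E,c) = {A}.
Union: {A,B,D,E}.
After c: {A,B,D,E}.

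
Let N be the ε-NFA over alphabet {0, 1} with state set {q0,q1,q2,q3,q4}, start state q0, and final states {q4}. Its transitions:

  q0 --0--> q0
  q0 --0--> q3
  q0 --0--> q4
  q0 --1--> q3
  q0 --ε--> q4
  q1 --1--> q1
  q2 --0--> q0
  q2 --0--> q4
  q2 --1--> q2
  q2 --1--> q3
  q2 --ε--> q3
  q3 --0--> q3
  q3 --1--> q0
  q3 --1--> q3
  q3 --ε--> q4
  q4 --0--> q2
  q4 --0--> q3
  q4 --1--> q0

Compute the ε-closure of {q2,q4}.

{q2,q3,q4}

Begin with {q2,q4}.
q2 →ε {q3}; add q3.
ε-closure = {q2,q3,q4}.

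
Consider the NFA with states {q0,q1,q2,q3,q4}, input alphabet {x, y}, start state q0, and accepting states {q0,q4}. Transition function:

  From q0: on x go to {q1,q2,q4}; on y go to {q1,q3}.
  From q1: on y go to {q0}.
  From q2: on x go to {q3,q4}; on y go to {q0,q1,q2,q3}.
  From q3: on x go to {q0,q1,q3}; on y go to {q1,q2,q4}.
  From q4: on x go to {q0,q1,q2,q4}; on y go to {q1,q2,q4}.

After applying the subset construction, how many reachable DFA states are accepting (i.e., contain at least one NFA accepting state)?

5

Start state of the DFA: {q0}.
{q0} --x--> {q1,q2,q4}  [new]
{q0} --y--> {q1,q3}  [new]
{q1,q2,q4} --x--> {q0,q1,q2,q3,q4}  [new]
{q1,q2,q4} --y--> {q0,q1,q2,q3,q4}  [seen]
{q1,q3} --x--> {q0,q1,q3}  [new]
{q1,q3} --y--> {q0,q1,q2,q4}  [new]
{q0,q1,q2,q3,q4} --x--> {q0,q1,q2,q3,q4}  [seen]
{q0,q1,q2,q3,q4} --y--> {q0,q1,q2,q3,q4}  [seen]
{q0,q1,q3} --x--> {q0,q1,q2,q3,q4}  [seen]
{q0,q1,q3} --y--> {q0,q1,q2,q3,q4}  [seen]
{q0,q1,q2,q4} --x--> {q0,q1,q2,q3,q4}  [seen]
{q0,q1,q2,q4} --y--> {q0,q1,q2,q3,q4}  [seen]
Reachable DFA states: {q0}, {q1,q2,q4}, {q1,q3}, {q0,q1,q2,q3,q4}, {q0,q1,q3}, {q0,q1,q2,q4}.
Accepting DFA states (contain an NFA accepting state): {q0}, {q1,q2,q4}, {q0,q1,q2,q3,q4}, {q0,q1,q3}, {q0,q1,q2,q4}.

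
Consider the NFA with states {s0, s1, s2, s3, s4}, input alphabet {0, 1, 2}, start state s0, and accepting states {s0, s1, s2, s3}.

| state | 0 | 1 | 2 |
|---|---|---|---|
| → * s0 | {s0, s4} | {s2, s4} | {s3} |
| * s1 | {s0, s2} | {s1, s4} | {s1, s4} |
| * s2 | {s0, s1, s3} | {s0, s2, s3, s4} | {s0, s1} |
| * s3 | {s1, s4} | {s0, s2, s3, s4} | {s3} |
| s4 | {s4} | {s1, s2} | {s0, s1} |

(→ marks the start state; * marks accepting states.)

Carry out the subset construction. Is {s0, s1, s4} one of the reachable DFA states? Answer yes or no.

yes

Start state of the DFA: {s0}.
{s0} --0--> {s0, s4}  [new]
{s0} --1--> {s2, s4}  [new]
{s0} --2--> {s3}  [new]
{s0, s4} --0--> {s0, s4}  [seen]
{s0, s4} --1--> {s1, s2, s4}  [new]
{s0, s4} --2--> {s0, s1, s3}  [new]
{s2, s4} --0--> {s0, s1, s3, s4}  [new]
{s2, s4} --1--> {s0, s1, s2, s3, s4}  [new]
{s2, s4} --2--> {s0, s1}  [new]
{s3} --0--> {s1, s4}  [new]
{s3} --1--> {s0, s2, s3, s4}  [new]
{s3} --2--> {s3}  [seen]
{s1, s2, s4} --0--> {s0, s1, s2, s3, s4}  [seen]
{s1, s2, s4} --1--> {s0, s1, s2, s3, s4}  [seen]
{s1, s2, s4} --2--> {s0, s1, s4}  [new]
{s0, s1, s3} --0--> {s0, s1, s2, s4}  [new]
{s0, s1, s3} --1--> {s0, s1, s2, s3, s4}  [seen]
{s0, s1, s3} --2--> {s1, s3, s4}  [new]
{s0, s1, s3, s4} --0--> {s0, s1, s2, s4}  [seen]
{s0, s1, s3, s4} --1--> {s0, s1, s2, s3, s4}  [seen]
{s0, s1, s3, s4} --2--> {s0, s1, s3, s4}  [seen]
{s0, s1, s2, s3, s4} --0--> {s0, s1, s2, s3, s4}  [seen]
{s0, s1, s2, s3, s4} --1--> {s0, s1, s2, s3, s4}  [seen]
{s0, s1, s2, s3, s4} --2--> {s0, s1, s3, s4}  [seen]
{s0, s1} --0--> {s0, s2, s4}  [new]
{s0, s1} --1--> {s1, s2, s4}  [seen]
{s0, s1} --2--> {s1, s3, s4}  [seen]
{s1, s4} --0--> {s0, s2, s4}  [seen]
{s1, s4} --1--> {s1, s2, s4}  [seen]
{s1, s4} --2--> {s0, s1, s4}  [seen]
{s0, s2, s3, s4} --0--> {s0, s1, s3, s4}  [seen]
{s0, s2, s3, s4} --1--> {s0, s1, s2, s3, s4}  [seen]
{s0, s2, s3, s4} --2--> {s0, s1, s3}  [seen]
{s0, s1, s4} --0--> {s0, s2, s4}  [seen]
{s0, s1, s4} --1--> {s1, s2, s4}  [seen]
{s0, s1, s4} --2--> {s0, s1, s3, s4}  [seen]
{s0, s1, s2, s4} --0--> {s0, s1, s2, s3, s4}  [seen]
{s0, s1, s2, s4} --1--> {s0, s1, s2, s3, s4}  [seen]
{s0, s1, s2, s4} --2--> {s0, s1, s3, s4}  [seen]
{s1, s3, s4} --0--> {s0, s1, s2, s4}  [seen]
{s1, s3, s4} --1--> {s0, s1, s2, s3, s4}  [seen]
{s1, s3, s4} --2--> {s0, s1, s3, s4}  [seen]
{s0, s2, s4} --0--> {s0, s1, s3, s4}  [seen]
{s0, s2, s4} --1--> {s0, s1, s2, s3, s4}  [seen]
{s0, s2, s4} --2--> {s0, s1, s3}  [seen]
Reachable DFA states: {s0}, {s0, s4}, {s2, s4}, {s3}, {s1, s2, s4}, {s0, s1, s3}, {s0, s1, s3, s4}, {s0, s1, s2, s3, s4}, {s0, s1}, {s1, s4}, {s0, s2, s3, s4}, {s0, s1, s4}, {s0, s1, s2, s4}, {s1, s3, s4}, {s0, s2, s4}.
{s0, s1, s4} is among them.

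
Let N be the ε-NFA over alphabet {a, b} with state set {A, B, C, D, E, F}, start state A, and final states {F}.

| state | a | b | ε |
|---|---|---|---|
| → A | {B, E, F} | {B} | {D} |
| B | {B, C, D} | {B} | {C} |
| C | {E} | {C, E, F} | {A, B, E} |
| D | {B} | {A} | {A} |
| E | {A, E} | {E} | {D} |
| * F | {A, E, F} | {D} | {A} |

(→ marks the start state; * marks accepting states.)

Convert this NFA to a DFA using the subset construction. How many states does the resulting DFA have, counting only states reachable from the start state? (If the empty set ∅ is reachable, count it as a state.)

3

Start state of the DFA: {A, D} (ε-closure of the NFA start).
{A, D} --a--> {A, B, C, D, E, F}  [new]
{A, D} --b--> {A, B, C, D, E}  [new]
{A, B, C, D, E, F} --a--> {A, B, C, D, E, F}  [seen]
{A, B, C, D, E, F} --b--> {A, B, C, D, E, F}  [seen]
{A, B, C, D, E} --a--> {A, B, C, D, E, F}  [seen]
{A, B, C, D, E} --b--> {A, B, C, D, E, F}  [seen]
Reachable DFA states: {A, D}, {A, B, C, D, E, F}, {A, B, C, D, E}.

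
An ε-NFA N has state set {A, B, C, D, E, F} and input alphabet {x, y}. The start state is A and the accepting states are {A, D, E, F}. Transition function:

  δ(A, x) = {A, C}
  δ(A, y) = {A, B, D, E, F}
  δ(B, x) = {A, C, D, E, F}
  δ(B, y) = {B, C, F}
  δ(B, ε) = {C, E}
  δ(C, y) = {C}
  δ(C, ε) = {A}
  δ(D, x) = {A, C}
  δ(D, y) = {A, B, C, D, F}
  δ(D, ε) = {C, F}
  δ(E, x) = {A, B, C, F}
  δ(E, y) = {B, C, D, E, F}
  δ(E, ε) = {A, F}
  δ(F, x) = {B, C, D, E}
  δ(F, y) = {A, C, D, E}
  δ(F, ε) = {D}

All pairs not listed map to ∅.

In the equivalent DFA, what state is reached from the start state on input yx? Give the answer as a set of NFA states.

{A, B, C, D, E, F}

Start: {A}.
δ(A,y) = {A, B, D, E, F}.
Union: {A, B, D, E, F}.
ε-closure gives {A, B, C, D, E, F}.
After y: {A, B, C, D, E, F}.
δ(A,x) = {A, C}; δ(B,x) = {A, C, D, E, F}; δ(C,x) = ∅; δ(D,x) = {A, C}; δ(E,x) = {A, B, C, F}; δ(F,x) = {B, C, D, E}.
Union: {A, B, C, D, E, F}.
After x: {A, B, C, D, E, F}.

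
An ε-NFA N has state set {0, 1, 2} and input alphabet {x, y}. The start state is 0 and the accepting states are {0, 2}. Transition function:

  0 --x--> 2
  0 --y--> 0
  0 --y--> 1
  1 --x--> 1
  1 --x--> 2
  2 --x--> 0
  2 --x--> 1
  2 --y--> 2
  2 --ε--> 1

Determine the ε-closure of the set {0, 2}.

{0, 1, 2}

Begin with {0, 2}.
2 →ε {1}; add 1.
ε-closure = {0, 1, 2}.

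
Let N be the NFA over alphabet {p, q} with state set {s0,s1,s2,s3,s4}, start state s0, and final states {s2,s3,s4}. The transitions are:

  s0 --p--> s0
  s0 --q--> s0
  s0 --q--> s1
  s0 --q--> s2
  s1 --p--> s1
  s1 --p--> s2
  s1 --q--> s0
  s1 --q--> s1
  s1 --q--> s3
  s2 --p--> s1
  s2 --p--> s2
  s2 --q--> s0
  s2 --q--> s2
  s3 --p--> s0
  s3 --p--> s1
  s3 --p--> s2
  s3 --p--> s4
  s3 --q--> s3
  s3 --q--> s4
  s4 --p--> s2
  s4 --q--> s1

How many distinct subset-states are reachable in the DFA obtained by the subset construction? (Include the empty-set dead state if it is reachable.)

5

Start state of the DFA: {s0}.
{s0} --p--> {s0}  [seen]
{s0} --q--> {s0,s1,s2}  [new]
{s0,s1,s2} --p--> {s0,s1,s2}  [seen]
{s0,s1,s2} --q--> {s0,s1,s2,s3}  [new]
{s0,s1,s2,s3} --p--> {s0,s1,s2,s4}  [new]
{s0,s1,s2,s3} --q--> {s0,s1,s2,s3,s4}  [new]
{s0,s1,s2,s4} --p--> {s0,s1,s2}  [seen]
{s0,s1,s2,s4} --q--> {s0,s1,s2,s3}  [seen]
{s0,s1,s2,s3,s4} --p--> {s0,s1,s2,s4}  [seen]
{s0,s1,s2,s3,s4} --q--> {s0,s1,s2,s3,s4}  [seen]
Reachable DFA states: {s0}, {s0,s1,s2}, {s0,s1,s2,s3}, {s0,s1,s2,s4}, {s0,s1,s2,s3,s4}.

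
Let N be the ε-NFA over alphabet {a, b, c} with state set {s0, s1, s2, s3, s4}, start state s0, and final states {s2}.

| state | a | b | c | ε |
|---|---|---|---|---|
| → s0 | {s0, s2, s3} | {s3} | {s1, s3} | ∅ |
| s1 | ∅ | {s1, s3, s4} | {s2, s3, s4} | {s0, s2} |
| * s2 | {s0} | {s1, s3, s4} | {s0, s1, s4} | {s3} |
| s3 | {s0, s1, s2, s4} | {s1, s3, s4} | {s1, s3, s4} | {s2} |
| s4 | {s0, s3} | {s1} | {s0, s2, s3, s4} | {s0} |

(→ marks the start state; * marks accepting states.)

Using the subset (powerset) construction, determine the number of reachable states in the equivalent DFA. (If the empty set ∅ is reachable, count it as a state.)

5

Start state of the DFA: {s0} (ε-closure of the NFA start).
{s0} --a--> {s0, s2, s3}  [new]
{s0} --b--> {s2, s3}  [new]
{s0} --c--> {s0, s1, s2, s3}  [new]
{s0, s2, s3} --a--> {s0, s1, s2, s3, s4}  [new]
{s0, s2, s3} --b--> {s0, s1, s2, s3, s4}  [seen]
{s0, s2, s3} --c--> {s0, s1, s2, s3, s4}  [seen]
{s2, s3} --a--> {s0, s1, s2, s3, s4}  [seen]
{s2, s3} --b--> {s0, s1, s2, s3, s4}  [seen]
{s2, s3} --c--> {s0, s1, s2, s3, s4}  [seen]
{s0, s1, s2, s3} --a--> {s0, s1, s2, s3, s4}  [seen]
{s0, s1, s2, s3} --b--> {s0, s1, s2, s3, s4}  [seen]
{s0, s1, s2, s3} --c--> {s0, s1, s2, s3, s4}  [seen]
{s0, s1, s2, s3, s4} --a--> {s0, s1, s2, s3, s4}  [seen]
{s0, s1, s2, s3, s4} --b--> {s0, s1, s2, s3, s4}  [seen]
{s0, s1, s2, s3, s4} --c--> {s0, s1, s2, s3, s4}  [seen]
Reachable DFA states: {s0}, {s0, s2, s3}, {s2, s3}, {s0, s1, s2, s3}, {s0, s1, s2, s3, s4}.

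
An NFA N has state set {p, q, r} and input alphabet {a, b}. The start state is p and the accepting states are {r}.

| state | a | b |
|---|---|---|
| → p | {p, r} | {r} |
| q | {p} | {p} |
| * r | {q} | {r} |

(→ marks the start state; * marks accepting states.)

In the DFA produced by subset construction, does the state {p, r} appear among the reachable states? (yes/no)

Start state of the DFA: {p}.
{p} --a--> {p, r}  [new]
{p} --b--> {r}  [new]
{p, r} --a--> {p, q, r}  [new]
{p, r} --b--> {r}  [seen]
{r} --a--> {q}  [new]
{r} --b--> {r}  [seen]
{p, q, r} --a--> {p, q, r}  [seen]
{p, q, r} --b--> {p, r}  [seen]
{q} --a--> {p}  [seen]
{q} --b--> {p}  [seen]
Reachable DFA states: {p}, {p, r}, {r}, {p, q, r}, {q}.
{p, r} is among them.

yes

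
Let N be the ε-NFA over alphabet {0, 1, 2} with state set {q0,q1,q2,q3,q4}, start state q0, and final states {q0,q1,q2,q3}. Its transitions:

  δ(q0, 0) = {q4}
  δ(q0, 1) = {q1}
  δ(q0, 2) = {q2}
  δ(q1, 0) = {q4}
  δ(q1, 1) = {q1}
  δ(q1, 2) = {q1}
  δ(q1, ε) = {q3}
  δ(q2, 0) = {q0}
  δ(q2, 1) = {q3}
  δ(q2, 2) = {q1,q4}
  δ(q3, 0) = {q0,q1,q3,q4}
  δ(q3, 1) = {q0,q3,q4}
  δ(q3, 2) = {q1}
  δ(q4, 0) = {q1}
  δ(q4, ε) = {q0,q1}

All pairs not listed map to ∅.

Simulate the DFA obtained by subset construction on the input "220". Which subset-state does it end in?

{q0,q1,q3,q4}

Start: {q0}.
δ(q0,2) = {q2}.
Union: {q2}.
After 2: {q2}.
δ(q2,2) = {q1,q4}.
Union: {q1,q4}.
ε-closure gives {q0,q1,q3,q4}.
After 2: {q0,q1,q3,q4}.
δ(q0,0) = {q4}; δ(q1,0) = {q4}; δ(q3,0) = {q0,q1,q3,q4}; δ(q4,0) = {q1}.
Union: {q0,q1,q3,q4}.
After 0: {q0,q1,q3,q4}.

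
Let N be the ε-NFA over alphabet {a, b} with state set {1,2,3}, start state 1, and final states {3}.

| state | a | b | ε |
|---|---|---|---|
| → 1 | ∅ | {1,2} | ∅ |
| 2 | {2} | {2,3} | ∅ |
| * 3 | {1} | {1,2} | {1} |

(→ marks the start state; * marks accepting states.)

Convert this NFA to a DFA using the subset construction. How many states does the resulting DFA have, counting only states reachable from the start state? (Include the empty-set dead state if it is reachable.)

5

Start state of the DFA: {1} (ε-closure of the NFA start).
{1} --a--> ∅  [new]
{1} --b--> {1,2}  [new]
∅ --a--> ∅  [seen]
∅ --b--> ∅  [seen]
{1,2} --a--> {2}  [new]
{1,2} --b--> {1,2,3}  [new]
{2} --a--> {2}  [seen]
{2} --b--> {1,2,3}  [seen]
{1,2,3} --a--> {1,2}  [seen]
{1,2,3} --b--> {1,2,3}  [seen]
Reachable DFA states: {1}, ∅, {1,2}, {2}, {1,2,3}.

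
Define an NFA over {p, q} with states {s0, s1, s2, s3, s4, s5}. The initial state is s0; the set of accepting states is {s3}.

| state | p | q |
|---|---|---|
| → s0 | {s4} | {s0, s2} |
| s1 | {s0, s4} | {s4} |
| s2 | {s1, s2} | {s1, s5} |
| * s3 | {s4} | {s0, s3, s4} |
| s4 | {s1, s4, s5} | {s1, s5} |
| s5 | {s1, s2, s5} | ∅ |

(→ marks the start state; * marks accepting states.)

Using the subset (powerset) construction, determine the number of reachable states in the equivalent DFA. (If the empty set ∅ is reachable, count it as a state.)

8

Start state of the DFA: {s0}.
{s0} --p--> {s4}  [new]
{s0} --q--> {s0, s2}  [new]
{s4} --p--> {s1, s4, s5}  [new]
{s4} --q--> {s1, s5}  [new]
{s0, s2} --p--> {s1, s2, s4}  [new]
{s0, s2} --q--> {s0, s1, s2, s5}  [new]
{s1, s4, s5} --p--> {s0, s1, s2, s4, s5}  [new]
{s1, s4, s5} --q--> {s1, s4, s5}  [seen]
{s1, s5} --p--> {s0, s1, s2, s4, s5}  [seen]
{s1, s5} --q--> {s4}  [seen]
{s1, s2, s4} --p--> {s0, s1, s2, s4, s5}  [seen]
{s1, s2, s4} --q--> {s1, s4, s5}  [seen]
{s0, s1, s2, s5} --p--> {s0, s1, s2, s4, s5}  [seen]
{s0, s1, s2, s5} --q--> {s0, s1, s2, s4, s5}  [seen]
{s0, s1, s2, s4, s5} --p--> {s0, s1, s2, s4, s5}  [seen]
{s0, s1, s2, s4, s5} --q--> {s0, s1, s2, s4, s5}  [seen]
Reachable DFA states: {s0}, {s4}, {s0, s2}, {s1, s4, s5}, {s1, s5}, {s1, s2, s4}, {s0, s1, s2, s5}, {s0, s1, s2, s4, s5}.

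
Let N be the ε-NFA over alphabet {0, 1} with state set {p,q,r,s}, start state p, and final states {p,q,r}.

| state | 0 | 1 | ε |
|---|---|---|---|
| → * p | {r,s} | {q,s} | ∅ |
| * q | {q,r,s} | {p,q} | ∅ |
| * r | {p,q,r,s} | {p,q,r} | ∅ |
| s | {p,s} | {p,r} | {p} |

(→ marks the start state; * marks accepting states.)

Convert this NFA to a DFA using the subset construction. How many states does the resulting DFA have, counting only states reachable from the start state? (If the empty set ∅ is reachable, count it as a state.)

4

Start state of the DFA: {p} (ε-closure of the NFA start).
{p} --0--> {p,r,s}  [new]
{p} --1--> {p,q,s}  [new]
{p,r,s} --0--> {p,q,r,s}  [new]
{p,r,s} --1--> {p,q,r,s}  [seen]
{p,q,s} --0--> {p,q,r,s}  [seen]
{p,q,s} --1--> {p,q,r,s}  [seen]
{p,q,r,s} --0--> {p,q,r,s}  [seen]
{p,q,r,s} --1--> {p,q,r,s}  [seen]
Reachable DFA states: {p}, {p,r,s}, {p,q,s}, {p,q,r,s}.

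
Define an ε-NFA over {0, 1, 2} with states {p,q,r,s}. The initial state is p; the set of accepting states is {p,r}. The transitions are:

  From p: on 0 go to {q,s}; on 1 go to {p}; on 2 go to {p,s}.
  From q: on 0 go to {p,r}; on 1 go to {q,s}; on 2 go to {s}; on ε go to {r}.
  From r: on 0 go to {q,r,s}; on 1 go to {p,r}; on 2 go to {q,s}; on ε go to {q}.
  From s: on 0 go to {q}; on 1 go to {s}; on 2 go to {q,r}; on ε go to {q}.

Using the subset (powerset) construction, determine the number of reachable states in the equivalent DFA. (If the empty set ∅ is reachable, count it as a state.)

3

Start state of the DFA: {p} (ε-closure of the NFA start).
{p} --0--> {q,r,s}  [new]
{p} --1--> {p}  [seen]
{p} --2--> {p,q,r,s}  [new]
{q,r,s} --0--> {p,q,r,s}  [seen]
{q,r,s} --1--> {p,q,r,s}  [seen]
{q,r,s} --2--> {q,r,s}  [seen]
{p,q,r,s} --0--> {p,q,r,s}  [seen]
{p,q,r,s} --1--> {p,q,r,s}  [seen]
{p,q,r,s} --2--> {p,q,r,s}  [seen]
Reachable DFA states: {p}, {q,r,s}, {p,q,r,s}.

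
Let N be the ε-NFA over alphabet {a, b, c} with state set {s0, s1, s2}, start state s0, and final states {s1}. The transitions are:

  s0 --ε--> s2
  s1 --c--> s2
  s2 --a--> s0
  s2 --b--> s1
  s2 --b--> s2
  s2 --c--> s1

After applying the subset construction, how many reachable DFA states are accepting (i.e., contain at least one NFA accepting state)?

Start state of the DFA: {s0, s2} (ε-closure of the NFA start).
{s0, s2} --a--> {s0, s2}  [seen]
{s0, s2} --b--> {s1, s2}  [new]
{s0, s2} --c--> {s1}  [new]
{s1, s2} --a--> {s0, s2}  [seen]
{s1, s2} --b--> {s1, s2}  [seen]
{s1, s2} --c--> {s1, s2}  [seen]
{s1} --a--> ∅  [new]
{s1} --b--> ∅  [seen]
{s1} --c--> {s2}  [new]
∅ --a--> ∅  [seen]
∅ --b--> ∅  [seen]
∅ --c--> ∅  [seen]
{s2} --a--> {s0, s2}  [seen]
{s2} --b--> {s1, s2}  [seen]
{s2} --c--> {s1}  [seen]
Reachable DFA states: {s0, s2}, {s1, s2}, {s1}, ∅, {s2}.
Accepting DFA states (contain an NFA accepting state): {s1, s2}, {s1}.

2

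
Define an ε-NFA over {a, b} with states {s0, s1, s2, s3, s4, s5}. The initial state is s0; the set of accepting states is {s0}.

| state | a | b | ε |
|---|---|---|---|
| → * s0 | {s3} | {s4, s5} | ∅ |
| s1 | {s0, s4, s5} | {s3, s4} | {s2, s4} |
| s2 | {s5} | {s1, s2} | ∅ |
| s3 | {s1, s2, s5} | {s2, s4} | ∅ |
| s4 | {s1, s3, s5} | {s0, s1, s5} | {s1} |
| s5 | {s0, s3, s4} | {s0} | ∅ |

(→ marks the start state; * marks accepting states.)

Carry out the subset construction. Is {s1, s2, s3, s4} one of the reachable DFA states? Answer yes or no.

Start state of the DFA: {s0} (ε-closure of the NFA start).
{s0} --a--> {s3}  [new]
{s0} --b--> {s1, s2, s4, s5}  [new]
{s3} --a--> {s1, s2, s4, s5}  [seen]
{s3} --b--> {s1, s2, s4}  [new]
{s1, s2, s4, s5} --a--> {s0, s1, s2, s3, s4, s5}  [new]
{s1, s2, s4, s5} --b--> {s0, s1, s2, s3, s4, s5}  [seen]
{s1, s2, s4} --a--> {s0, s1, s2, s3, s4, s5}  [seen]
{s1, s2, s4} --b--> {s0, s1, s2, s3, s4, s5}  [seen]
{s0, s1, s2, s3, s4, s5} --a--> {s0, s1, s2, s3, s4, s5}  [seen]
{s0, s1, s2, s3, s4, s5} --b--> {s0, s1, s2, s3, s4, s5}  [seen]
Reachable DFA states: {s0}, {s3}, {s1, s2, s4, s5}, {s1, s2, s4}, {s0, s1, s2, s3, s4, s5}.
{s1, s2, s3, s4} is not among them.

no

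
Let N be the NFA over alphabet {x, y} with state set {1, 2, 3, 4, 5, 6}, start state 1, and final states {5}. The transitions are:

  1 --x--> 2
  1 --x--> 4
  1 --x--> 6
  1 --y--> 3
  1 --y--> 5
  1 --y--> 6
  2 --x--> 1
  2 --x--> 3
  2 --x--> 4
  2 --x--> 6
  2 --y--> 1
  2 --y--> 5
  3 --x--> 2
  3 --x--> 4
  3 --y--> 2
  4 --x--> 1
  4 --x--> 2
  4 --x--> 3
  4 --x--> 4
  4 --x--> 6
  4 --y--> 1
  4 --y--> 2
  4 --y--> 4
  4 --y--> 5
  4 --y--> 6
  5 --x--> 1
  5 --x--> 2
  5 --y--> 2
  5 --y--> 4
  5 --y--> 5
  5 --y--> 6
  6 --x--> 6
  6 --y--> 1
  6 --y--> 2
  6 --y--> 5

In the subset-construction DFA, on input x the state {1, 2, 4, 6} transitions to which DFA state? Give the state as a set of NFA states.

δ(1,x) = {2, 4, 6}; δ(2,x) = {1, 3, 4, 6}; δ(4,x) = {1, 2, 3, 4, 6}; δ(6,x) = {6}.
Union: {1, 2, 3, 4, 6}.

{1, 2, 3, 4, 6}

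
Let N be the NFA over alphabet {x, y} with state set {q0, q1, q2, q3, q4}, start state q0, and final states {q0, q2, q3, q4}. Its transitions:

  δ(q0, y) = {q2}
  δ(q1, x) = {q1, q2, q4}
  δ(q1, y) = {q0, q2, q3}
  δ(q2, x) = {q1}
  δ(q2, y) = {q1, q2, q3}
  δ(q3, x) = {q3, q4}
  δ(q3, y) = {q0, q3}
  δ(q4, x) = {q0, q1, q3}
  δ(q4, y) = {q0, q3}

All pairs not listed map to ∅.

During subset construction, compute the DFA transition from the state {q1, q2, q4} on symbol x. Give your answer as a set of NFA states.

{q0, q1, q2, q3, q4}

δ(q1,x) = {q1, q2, q4}; δ(q2,x) = {q1}; δ(q4,x) = {q0, q1, q3}.
Union: {q0, q1, q2, q3, q4}.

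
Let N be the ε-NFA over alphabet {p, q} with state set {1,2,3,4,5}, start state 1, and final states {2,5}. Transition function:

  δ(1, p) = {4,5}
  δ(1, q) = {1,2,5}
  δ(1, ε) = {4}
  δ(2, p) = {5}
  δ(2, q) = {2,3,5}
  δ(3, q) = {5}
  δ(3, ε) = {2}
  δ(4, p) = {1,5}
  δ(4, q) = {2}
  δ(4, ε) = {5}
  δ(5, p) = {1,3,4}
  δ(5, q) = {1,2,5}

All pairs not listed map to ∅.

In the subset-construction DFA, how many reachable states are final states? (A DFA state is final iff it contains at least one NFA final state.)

3

Start state of the DFA: {1,4,5} (ε-closure of the NFA start).
{1,4,5} --p--> {1,2,3,4,5}  [new]
{1,4,5} --q--> {1,2,4,5}  [new]
{1,2,3,4,5} --p--> {1,2,3,4,5}  [seen]
{1,2,3,4,5} --q--> {1,2,3,4,5}  [seen]
{1,2,4,5} --p--> {1,2,3,4,5}  [seen]
{1,2,4,5} --q--> {1,2,3,4,5}  [seen]
Reachable DFA states: {1,4,5}, {1,2,3,4,5}, {1,2,4,5}.
Accepting DFA states (contain an NFA accepting state): {1,4,5}, {1,2,3,4,5}, {1,2,4,5}.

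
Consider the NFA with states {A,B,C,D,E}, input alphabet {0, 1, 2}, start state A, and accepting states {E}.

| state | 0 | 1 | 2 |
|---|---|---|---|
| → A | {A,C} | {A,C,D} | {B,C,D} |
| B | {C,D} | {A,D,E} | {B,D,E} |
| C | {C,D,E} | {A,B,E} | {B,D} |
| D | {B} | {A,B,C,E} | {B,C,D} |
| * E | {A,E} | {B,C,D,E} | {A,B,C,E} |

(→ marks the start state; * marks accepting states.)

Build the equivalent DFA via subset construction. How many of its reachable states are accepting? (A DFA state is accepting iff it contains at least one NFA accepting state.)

3

Start state of the DFA: {A}.
{A} --0--> {A,C}  [new]
{A} --1--> {A,C,D}  [new]
{A} --2--> {B,C,D}  [new]
{A,C} --0--> {A,C,D,E}  [new]
{A,C} --1--> {A,B,C,D,E}  [new]
{A,C} --2--> {B,C,D}  [seen]
{A,C,D} --0--> {A,B,C,D,E}  [seen]
{A,C,D} --1--> {A,B,C,D,E}  [seen]
{A,C,D} --2--> {B,C,D}  [seen]
{B,C,D} --0--> {B,C,D,E}  [new]
{B,C,D} --1--> {A,B,C,D,E}  [seen]
{B,C,D} --2--> {B,C,D,E}  [seen]
{A,C,D,E} --0--> {A,B,C,D,E}  [seen]
{A,C,D,E} --1--> {A,B,C,D,E}  [seen]
{A,C,D,E} --2--> {A,B,C,D,E}  [seen]
{A,B,C,D,E} --0--> {A,B,C,D,E}  [seen]
{A,B,C,D,E} --1--> {A,B,C,D,E}  [seen]
{A,B,C,D,E} --2--> {A,B,C,D,E}  [seen]
{B,C,D,E} --0--> {A,B,C,D,E}  [seen]
{B,C,D,E} --1--> {A,B,C,D,E}  [seen]
{B,C,D,E} --2--> {A,B,C,D,E}  [seen]
Reachable DFA states: {A}, {A,C}, {A,C,D}, {B,C,D}, {A,C,D,E}, {A,B,C,D,E}, {B,C,D,E}.
Accepting DFA states (contain an NFA accepting state): {A,C,D,E}, {A,B,C,D,E}, {B,C,D,E}.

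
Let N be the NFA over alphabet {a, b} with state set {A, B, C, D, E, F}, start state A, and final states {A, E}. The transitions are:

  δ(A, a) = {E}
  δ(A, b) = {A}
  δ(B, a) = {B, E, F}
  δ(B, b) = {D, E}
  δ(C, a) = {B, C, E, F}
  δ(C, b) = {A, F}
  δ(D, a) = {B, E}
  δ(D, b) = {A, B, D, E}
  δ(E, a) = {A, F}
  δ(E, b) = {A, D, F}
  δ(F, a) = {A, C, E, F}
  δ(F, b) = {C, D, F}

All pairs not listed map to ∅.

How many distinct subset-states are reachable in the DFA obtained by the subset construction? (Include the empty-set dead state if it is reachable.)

Start state of the DFA: {A}.
{A} --a--> {E}  [new]
{A} --b--> {A}  [seen]
{E} --a--> {A, F}  [new]
{E} --b--> {A, D, F}  [new]
{A, F} --a--> {A, C, E, F}  [new]
{A, F} --b--> {A, C, D, F}  [new]
{A, D, F} --a--> {A, B, C, E, F}  [new]
{A, D, F} --b--> {A, B, C, D, E, F}  [new]
{A, C, E, F} --a--> {A, B, C, E, F}  [seen]
{A, C, E, F} --b--> {A, C, D, F}  [seen]
{A, C, D, F} --a--> {A, B, C, E, F}  [seen]
{A, C, D, F} --b--> {A, B, C, D, E, F}  [seen]
{A, B, C, E, F} --a--> {A, B, C, E, F}  [seen]
{A, B, C, E, F} --b--> {A, C, D, E, F}  [new]
{A, B, C, D, E, F} --a--> {A, B, C, E, F}  [seen]
{A, B, C, D, E, F} --b--> {A, B, C, D, E, F}  [seen]
{A, C, D, E, F} --a--> {A, B, C, E, F}  [seen]
{A, C, D, E, F} --b--> {A, B, C, D, E, F}  [seen]
Reachable DFA states: {A}, {E}, {A, F}, {A, D, F}, {A, C, E, F}, {A, C, D, F}, {A, B, C, E, F}, {A, B, C, D, E, F}, {A, C, D, E, F}.

9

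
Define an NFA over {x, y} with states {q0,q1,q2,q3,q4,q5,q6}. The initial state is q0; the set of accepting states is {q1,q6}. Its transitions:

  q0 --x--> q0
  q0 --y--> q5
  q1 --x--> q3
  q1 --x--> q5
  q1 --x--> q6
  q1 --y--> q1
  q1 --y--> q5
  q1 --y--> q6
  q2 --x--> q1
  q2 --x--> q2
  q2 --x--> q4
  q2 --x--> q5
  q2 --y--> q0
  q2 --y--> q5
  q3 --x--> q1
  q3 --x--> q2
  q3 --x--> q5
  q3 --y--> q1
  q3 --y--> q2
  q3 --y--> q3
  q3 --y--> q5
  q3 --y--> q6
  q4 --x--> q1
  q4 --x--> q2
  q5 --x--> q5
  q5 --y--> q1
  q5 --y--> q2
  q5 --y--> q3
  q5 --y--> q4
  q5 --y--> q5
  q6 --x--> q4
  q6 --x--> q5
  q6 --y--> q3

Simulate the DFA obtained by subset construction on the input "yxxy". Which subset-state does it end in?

{q1,q2,q3,q4,q5}

Start: {q0}.
δ(q0,y) = {q5}.
Union: {q5}.
After y: {q5}.
δ(q5,x) = {q5}.
Union: {q5}.
After x: {q5}.
δ(q5,x) = {q5}.
Union: {q5}.
After x: {q5}.
δ(q5,y) = {q1,q2,q3,q4,q5}.
Union: {q1,q2,q3,q4,q5}.
After y: {q1,q2,q3,q4,q5}.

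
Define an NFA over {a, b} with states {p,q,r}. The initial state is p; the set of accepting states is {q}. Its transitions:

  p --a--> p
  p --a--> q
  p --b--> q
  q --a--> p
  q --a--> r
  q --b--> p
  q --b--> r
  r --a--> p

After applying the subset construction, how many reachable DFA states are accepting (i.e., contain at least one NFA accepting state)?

3

Start state of the DFA: {p}.
{p} --a--> {p,q}  [new]
{p} --b--> {q}  [new]
{p,q} --a--> {p,q,r}  [new]
{p,q} --b--> {p,q,r}  [seen]
{q} --a--> {p,r}  [new]
{q} --b--> {p,r}  [seen]
{p,q,r} --a--> {p,q,r}  [seen]
{p,q,r} --b--> {p,q,r}  [seen]
{p,r} --a--> {p,q}  [seen]
{p,r} --b--> {q}  [seen]
Reachable DFA states: {p}, {p,q}, {q}, {p,q,r}, {p,r}.
Accepting DFA states (contain an NFA accepting state): {p,q}, {q}, {p,q,r}.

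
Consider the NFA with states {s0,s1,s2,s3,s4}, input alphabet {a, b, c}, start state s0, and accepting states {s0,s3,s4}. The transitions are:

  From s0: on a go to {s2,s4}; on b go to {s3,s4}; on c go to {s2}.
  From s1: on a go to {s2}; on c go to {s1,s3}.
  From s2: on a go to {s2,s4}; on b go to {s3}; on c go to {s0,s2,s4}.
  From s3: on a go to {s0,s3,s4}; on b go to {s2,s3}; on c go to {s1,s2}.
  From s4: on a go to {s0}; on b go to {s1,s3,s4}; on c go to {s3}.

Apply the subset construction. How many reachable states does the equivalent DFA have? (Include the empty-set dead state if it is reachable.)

15

Start state of the DFA: {s0}.
{s0} --a--> {s2,s4}  [new]
{s0} --b--> {s3,s4}  [new]
{s0} --c--> {s2}  [new]
{s2,s4} --a--> {s0,s2,s4}  [new]
{s2,s4} --b--> {s1,s3,s4}  [new]
{s2,s4} --c--> {s0,s2,s3,s4}  [new]
{s3,s4} --a--> {s0,s3,s4}  [new]
{s3,s4} --b--> {s1,s2,s3,s4}  [new]
{s3,s4} --c--> {s1,s2,s3}  [new]
{s2} --a--> {s2,s4}  [seen]
{s2} --b--> {s3}  [new]
{s2} --c--> {s0,s2,s4}  [seen]
{s0,s2,s4} --a--> {s0,s2,s4}  [seen]
{s0,s2,s4} --b--> {s1,s3,s4}  [seen]
{s0,s2,s4} --c--> {s0,s2,s3,s4}  [seen]
{s1,s3,s4} --a--> {s0,s2,s3,s4}  [seen]
{s1,s3,s4} --b--> {s1,s2,s3,s4}  [seen]
{s1,s3,s4} --c--> {s1,s2,s3}  [seen]
{s0,s2,s3,s4} --a--> {s0,s2,s3,s4}  [seen]
{s0,s2,s3,s4} --b--> {s1,s2,s3,s4}  [seen]
{s0,s2,s3,s4} --c--> {s0,s1,s2,s3,s4}  [new]
{s0,s3,s4} --a--> {s0,s2,s3,s4}  [seen]
{s0,s3,s4} --b--> {s1,s2,s3,s4}  [seen]
{s0,s3,s4} --c--> {s1,s2,s3}  [seen]
{s1,s2,s3,s4} --a--> {s0,s2,s3,s4}  [seen]
{s1,s2,s3,s4} --b--> {s1,s2,s3,s4}  [seen]
{s1,s2,s3,s4} --c--> {s0,s1,s2,s3,s4}  [seen]
{s1,s2,s3} --a--> {s0,s2,s3,s4}  [seen]
{s1,s2,s3} --b--> {s2,s3}  [new]
{s1,s2,s3} --c--> {s0,s1,s2,s3,s4}  [seen]
{s3} --a--> {s0,s3,s4}  [seen]
{s3} --b--> {s2,s3}  [seen]
{s3} --c--> {s1,s2}  [new]
{s0,s1,s2,s3,s4} --a--> {s0,s2,s3,s4}  [seen]
{s0,s1,s2,s3,s4} --b--> {s1,s2,s3,s4}  [seen]
{s0,s1,s2,s3,s4} --c--> {s0,s1,s2,s3,s4}  [seen]
{s2,s3} --a--> {s0,s2,s3,s4}  [seen]
{s2,s3} --b--> {s2,s3}  [seen]
{s2,s3} --c--> {s0,s1,s2,s4}  [new]
{s1,s2} --a--> {s2,s4}  [seen]
{s1,s2} --b--> {s3}  [seen]
{s1,s2} --c--> {s0,s1,s2,s3,s4}  [seen]
{s0,s1,s2,s4} --a--> {s0,s2,s4}  [seen]
{s0,s1,s2,s4} --b--> {s1,s3,s4}  [seen]
{s0,s1,s2,s4} --c--> {s0,s1,s2,s3,s4}  [seen]
Reachable DFA states: {s0}, {s2,s4}, {s3,s4}, {s2}, {s0,s2,s4}, {s1,s3,s4}, {s0,s2,s3,s4}, {s0,s3,s4}, {s1,s2,s3,s4}, {s1,s2,s3}, {s3}, {s0,s1,s2,s3,s4}, {s2,s3}, {s1,s2}, {s0,s1,s2,s4}.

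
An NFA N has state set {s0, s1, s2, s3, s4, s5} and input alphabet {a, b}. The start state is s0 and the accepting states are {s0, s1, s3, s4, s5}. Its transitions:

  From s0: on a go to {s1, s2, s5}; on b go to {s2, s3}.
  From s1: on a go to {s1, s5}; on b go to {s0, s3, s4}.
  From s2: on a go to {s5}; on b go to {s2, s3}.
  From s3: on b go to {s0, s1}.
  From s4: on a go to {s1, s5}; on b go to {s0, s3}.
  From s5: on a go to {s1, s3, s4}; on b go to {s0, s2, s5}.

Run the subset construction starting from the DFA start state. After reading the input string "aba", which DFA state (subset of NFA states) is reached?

{s1, s2, s3, s4, s5}

Start: {s0}.
δ(s0,a) = {s1, s2, s5}.
Union: {s1, s2, s5}.
After a: {s1, s2, s5}.
δ(s1,b) = {s0, s3, s4}; δ(s2,b) = {s2, s3}; δ(s5,b) = {s0, s2, s5}.
Union: {s0, s2, s3, s4, s5}.
After b: {s0, s2, s3, s4, s5}.
δ(s0,a) = {s1, s2, s5}; δ(s2,a) = {s5}; δ(s3,a) = ∅; δ(s4,a) = {s1, s5}; δ(s5,a) = {s1, s3, s4}.
Union: {s1, s2, s3, s4, s5}.
After a: {s1, s2, s3, s4, s5}.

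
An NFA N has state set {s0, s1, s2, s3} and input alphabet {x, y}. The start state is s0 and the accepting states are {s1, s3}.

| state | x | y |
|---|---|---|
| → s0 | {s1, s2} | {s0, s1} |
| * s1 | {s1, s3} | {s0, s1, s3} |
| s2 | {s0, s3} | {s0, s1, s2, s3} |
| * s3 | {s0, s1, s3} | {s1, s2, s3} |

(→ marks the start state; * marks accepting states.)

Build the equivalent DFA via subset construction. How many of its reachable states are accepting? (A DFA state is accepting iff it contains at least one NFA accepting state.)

5

Start state of the DFA: {s0}.
{s0} --x--> {s1, s2}  [new]
{s0} --y--> {s0, s1}  [new]
{s1, s2} --x--> {s0, s1, s3}  [new]
{s1, s2} --y--> {s0, s1, s2, s3}  [new]
{s0, s1} --x--> {s1, s2, s3}  [new]
{s0, s1} --y--> {s0, s1, s3}  [seen]
{s0, s1, s3} --x--> {s0, s1, s2, s3}  [seen]
{s0, s1, s3} --y--> {s0, s1, s2, s3}  [seen]
{s0, s1, s2, s3} --x--> {s0, s1, s2, s3}  [seen]
{s0, s1, s2, s3} --y--> {s0, s1, s2, s3}  [seen]
{s1, s2, s3} --x--> {s0, s1, s3}  [seen]
{s1, s2, s3} --y--> {s0, s1, s2, s3}  [seen]
Reachable DFA states: {s0}, {s1, s2}, {s0, s1}, {s0, s1, s3}, {s0, s1, s2, s3}, {s1, s2, s3}.
Accepting DFA states (contain an NFA accepting state): {s1, s2}, {s0, s1}, {s0, s1, s3}, {s0, s1, s2, s3}, {s1, s2, s3}.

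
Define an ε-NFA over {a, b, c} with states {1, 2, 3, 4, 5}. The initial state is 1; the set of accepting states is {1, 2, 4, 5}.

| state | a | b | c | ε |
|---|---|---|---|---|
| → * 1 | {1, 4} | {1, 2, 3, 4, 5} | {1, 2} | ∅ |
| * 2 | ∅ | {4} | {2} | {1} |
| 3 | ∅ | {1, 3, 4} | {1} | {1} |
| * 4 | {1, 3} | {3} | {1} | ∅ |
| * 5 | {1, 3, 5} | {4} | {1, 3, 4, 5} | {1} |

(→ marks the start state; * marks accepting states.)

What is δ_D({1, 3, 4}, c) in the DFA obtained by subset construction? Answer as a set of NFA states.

{1, 2}

δ(1,c) = {1, 2}; δ(3,c) = {1}; δ(4,c) = {1}.
Union: {1, 2}.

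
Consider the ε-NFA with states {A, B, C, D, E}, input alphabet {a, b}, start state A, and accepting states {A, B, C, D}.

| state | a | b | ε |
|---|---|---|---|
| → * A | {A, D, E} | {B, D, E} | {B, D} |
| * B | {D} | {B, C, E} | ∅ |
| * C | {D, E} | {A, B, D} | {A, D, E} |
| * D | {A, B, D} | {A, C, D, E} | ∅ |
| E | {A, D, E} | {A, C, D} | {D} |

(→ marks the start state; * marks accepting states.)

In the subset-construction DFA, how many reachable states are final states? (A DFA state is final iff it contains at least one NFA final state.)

3

Start state of the DFA: {A, B, D} (ε-closure of the NFA start).
{A, B, D} --a--> {A, B, D, E}  [new]
{A, B, D} --b--> {A, B, C, D, E}  [new]
{A, B, D, E} --a--> {A, B, D, E}  [seen]
{A, B, D, E} --b--> {A, B, C, D, E}  [seen]
{A, B, C, D, E} --a--> {A, B, D, E}  [seen]
{A, B, C, D, E} --b--> {A, B, C, D, E}  [seen]
Reachable DFA states: {A, B, D}, {A, B, D, E}, {A, B, C, D, E}.
Accepting DFA states (contain an NFA accepting state): {A, B, D}, {A, B, D, E}, {A, B, C, D, E}.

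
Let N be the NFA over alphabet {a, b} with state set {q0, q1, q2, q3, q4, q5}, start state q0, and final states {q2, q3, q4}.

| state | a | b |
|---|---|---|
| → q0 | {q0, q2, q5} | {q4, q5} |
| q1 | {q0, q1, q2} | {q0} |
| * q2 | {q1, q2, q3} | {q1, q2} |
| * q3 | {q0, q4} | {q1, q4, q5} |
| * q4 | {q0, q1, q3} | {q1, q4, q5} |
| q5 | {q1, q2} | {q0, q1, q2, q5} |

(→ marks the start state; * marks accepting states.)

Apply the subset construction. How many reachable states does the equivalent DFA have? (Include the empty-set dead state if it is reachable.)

7

Start state of the DFA: {q0}.
{q0} --a--> {q0, q2, q5}  [new]
{q0} --b--> {q4, q5}  [new]
{q0, q2, q5} --a--> {q0, q1, q2, q3, q5}  [new]
{q0, q2, q5} --b--> {q0, q1, q2, q4, q5}  [new]
{q4, q5} --a--> {q0, q1, q2, q3}  [new]
{q4, q5} --b--> {q0, q1, q2, q4, q5}  [seen]
{q0, q1, q2, q3, q5} --a--> {q0, q1, q2, q3, q4, q5}  [new]
{q0, q1, q2, q3, q5} --b--> {q0, q1, q2, q4, q5}  [seen]
{q0, q1, q2, q4, q5} --a--> {q0, q1, q2, q3, q5}  [seen]
{q0, q1, q2, q4, q5} --b--> {q0, q1, q2, q4, q5}  [seen]
{q0, q1, q2, q3} --a--> {q0, q1, q2, q3, q4, q5}  [seen]
{q0, q1, q2, q3} --b--> {q0, q1, q2, q4, q5}  [seen]
{q0, q1, q2, q3, q4, q5} --a--> {q0, q1, q2, q3, q4, q5}  [seen]
{q0, q1, q2, q3, q4, q5} --b--> {q0, q1, q2, q4, q5}  [seen]
Reachable DFA states: {q0}, {q0, q2, q5}, {q4, q5}, {q0, q1, q2, q3, q5}, {q0, q1, q2, q4, q5}, {q0, q1, q2, q3}, {q0, q1, q2, q3, q4, q5}.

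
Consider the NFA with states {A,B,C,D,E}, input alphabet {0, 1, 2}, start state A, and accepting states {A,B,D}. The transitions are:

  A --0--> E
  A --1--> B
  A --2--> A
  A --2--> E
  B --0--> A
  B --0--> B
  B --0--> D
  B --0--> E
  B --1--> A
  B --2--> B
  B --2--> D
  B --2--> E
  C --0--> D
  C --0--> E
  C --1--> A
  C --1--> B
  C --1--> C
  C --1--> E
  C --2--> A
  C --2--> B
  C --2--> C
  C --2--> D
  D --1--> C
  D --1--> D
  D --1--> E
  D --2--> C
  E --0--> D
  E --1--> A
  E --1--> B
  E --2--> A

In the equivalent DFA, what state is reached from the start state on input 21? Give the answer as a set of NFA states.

Start: {A}.
δ(A,2) = {A,E}.
Union: {A,E}.
After 2: {A,E}.
δ(A,1) = {B}; δ(E,1) = {A,B}.
Union: {A,B}.
After 1: {A,B}.

{A,B}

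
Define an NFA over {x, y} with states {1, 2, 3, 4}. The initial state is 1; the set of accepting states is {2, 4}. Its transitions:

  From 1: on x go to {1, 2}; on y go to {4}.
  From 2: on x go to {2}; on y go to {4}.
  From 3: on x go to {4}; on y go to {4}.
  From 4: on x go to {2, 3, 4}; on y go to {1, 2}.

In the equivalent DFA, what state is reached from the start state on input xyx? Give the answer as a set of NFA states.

{2, 3, 4}

Start: {1}.
δ(1,x) = {1, 2}.
Union: {1, 2}.
After x: {1, 2}.
δ(1,y) = {4}; δ(2,y) = {4}.
Union: {4}.
After y: {4}.
δ(4,x) = {2, 3, 4}.
Union: {2, 3, 4}.
After x: {2, 3, 4}.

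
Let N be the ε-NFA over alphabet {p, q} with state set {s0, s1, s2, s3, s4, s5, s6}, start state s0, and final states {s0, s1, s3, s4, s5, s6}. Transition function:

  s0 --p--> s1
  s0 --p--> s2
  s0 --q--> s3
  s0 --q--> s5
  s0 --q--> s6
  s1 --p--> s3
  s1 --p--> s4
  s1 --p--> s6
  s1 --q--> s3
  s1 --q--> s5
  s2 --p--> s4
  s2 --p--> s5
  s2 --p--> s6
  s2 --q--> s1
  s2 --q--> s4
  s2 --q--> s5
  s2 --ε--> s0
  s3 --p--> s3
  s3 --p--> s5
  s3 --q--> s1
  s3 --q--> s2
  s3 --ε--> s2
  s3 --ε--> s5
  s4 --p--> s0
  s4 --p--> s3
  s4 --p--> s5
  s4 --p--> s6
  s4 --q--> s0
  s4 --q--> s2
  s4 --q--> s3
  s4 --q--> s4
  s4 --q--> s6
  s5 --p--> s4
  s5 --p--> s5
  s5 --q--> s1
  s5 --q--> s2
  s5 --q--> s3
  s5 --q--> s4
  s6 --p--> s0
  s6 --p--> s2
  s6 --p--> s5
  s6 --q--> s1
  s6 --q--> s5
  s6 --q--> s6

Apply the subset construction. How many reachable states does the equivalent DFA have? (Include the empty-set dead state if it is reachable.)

Start state of the DFA: {s0} (ε-closure of the NFA start).
{s0} --p--> {s0, s1, s2}  [new]
{s0} --q--> {s0, s2, s3, s5, s6}  [new]
{s0, s1, s2} --p--> {s0, s1, s2, s3, s4, s5, s6}  [new]
{s0, s1, s2} --q--> {s0, s1, s2, s3, s4, s5, s6}  [seen]
{s0, s2, s3, s5, s6} --p--> {s0, s1, s2, s3, s4, s5, s6}  [seen]
{s0, s2, s3, s5, s6} --q--> {s0, s1, s2, s3, s4, s5, s6}  [seen]
{s0, s1, s2, s3, s4, s5, s6} --p--> {s0, s1, s2, s3, s4, s5, s6}  [seen]
{s0, s1, s2, s3, s4, s5, s6} --q--> {s0, s1, s2, s3, s4, s5, s6}  [seen]
Reachable DFA states: {s0}, {s0, s1, s2}, {s0, s2, s3, s5, s6}, {s0, s1, s2, s3, s4, s5, s6}.

4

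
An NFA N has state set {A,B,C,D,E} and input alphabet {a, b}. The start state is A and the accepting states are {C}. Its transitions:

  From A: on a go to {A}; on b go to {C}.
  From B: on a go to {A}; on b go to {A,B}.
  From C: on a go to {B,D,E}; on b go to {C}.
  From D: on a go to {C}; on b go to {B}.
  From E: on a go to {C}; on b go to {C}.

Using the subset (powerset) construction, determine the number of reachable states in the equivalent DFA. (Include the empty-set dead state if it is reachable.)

6

Start state of the DFA: {A}.
{A} --a--> {A}  [seen]
{A} --b--> {C}  [new]
{C} --a--> {B,D,E}  [new]
{C} --b--> {C}  [seen]
{B,D,E} --a--> {A,C}  [new]
{B,D,E} --b--> {A,B,C}  [new]
{A,C} --a--> {A,B,D,E}  [new]
{A,C} --b--> {C}  [seen]
{A,B,C} --a--> {A,B,D,E}  [seen]
{A,B,C} --b--> {A,B,C}  [seen]
{A,B,D,E} --a--> {A,C}  [seen]
{A,B,D,E} --b--> {A,B,C}  [seen]
Reachable DFA states: {A}, {C}, {B,D,E}, {A,C}, {A,B,C}, {A,B,D,E}.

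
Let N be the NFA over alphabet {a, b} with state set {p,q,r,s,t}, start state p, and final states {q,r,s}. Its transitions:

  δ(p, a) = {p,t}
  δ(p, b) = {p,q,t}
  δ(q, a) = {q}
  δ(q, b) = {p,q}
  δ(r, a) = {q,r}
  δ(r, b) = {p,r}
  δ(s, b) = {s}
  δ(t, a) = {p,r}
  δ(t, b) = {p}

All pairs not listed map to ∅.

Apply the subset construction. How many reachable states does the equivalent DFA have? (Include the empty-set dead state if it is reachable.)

5

Start state of the DFA: {p}.
{p} --a--> {p,t}  [new]
{p} --b--> {p,q,t}  [new]
{p,t} --a--> {p,r,t}  [new]
{p,t} --b--> {p,q,t}  [seen]
{p,q,t} --a--> {p,q,r,t}  [new]
{p,q,t} --b--> {p,q,t}  [seen]
{p,r,t} --a--> {p,q,r,t}  [seen]
{p,r,t} --b--> {p,q,r,t}  [seen]
{p,q,r,t} --a--> {p,q,r,t}  [seen]
{p,q,r,t} --b--> {p,q,r,t}  [seen]
Reachable DFA states: {p}, {p,t}, {p,q,t}, {p,r,t}, {p,q,r,t}.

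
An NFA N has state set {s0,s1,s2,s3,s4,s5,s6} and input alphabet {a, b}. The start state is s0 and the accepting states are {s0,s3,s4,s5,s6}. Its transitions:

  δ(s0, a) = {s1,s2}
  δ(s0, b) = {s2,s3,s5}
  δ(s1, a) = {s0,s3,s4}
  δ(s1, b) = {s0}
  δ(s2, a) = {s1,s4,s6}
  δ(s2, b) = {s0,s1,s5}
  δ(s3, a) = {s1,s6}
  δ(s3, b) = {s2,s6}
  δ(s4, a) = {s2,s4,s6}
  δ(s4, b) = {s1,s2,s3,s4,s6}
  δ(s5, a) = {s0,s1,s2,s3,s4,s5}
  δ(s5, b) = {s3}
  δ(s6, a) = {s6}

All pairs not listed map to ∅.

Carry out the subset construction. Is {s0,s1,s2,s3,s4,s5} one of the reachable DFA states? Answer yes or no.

Start state of the DFA: {s0}.
{s0} --a--> {s1,s2}  [new]
{s0} --b--> {s2,s3,s5}  [new]
{s1,s2} --a--> {s0,s1,s3,s4,s6}  [new]
{s1,s2} --b--> {s0,s1,s5}  [new]
{s2,s3,s5} --a--> {s0,s1,s2,s3,s4,s5,s6}  [new]
{s2,s3,s5} --b--> {s0,s1,s2,s3,s5,s6}  [new]
{s0,s1,s3,s4,s6} --a--> {s0,s1,s2,s3,s4,s6}  [new]
{s0,s1,s3,s4,s6} --b--> {s0,s1,s2,s3,s4,s5,s6}  [seen]
{s0,s1,s5} --a--> {s0,s1,s2,s3,s4,s5}  [new]
{s0,s1,s5} --b--> {s0,s2,s3,s5}  [new]
{s0,s1,s2,s3,s4,s5,s6} --a--> {s0,s1,s2,s3,s4,s5,s6}  [seen]
{s0,s1,s2,s3,s4,s5,s6} --b--> {s0,s1,s2,s3,s4,s5,s6}  [seen]
{s0,s1,s2,s3,s5,s6} --a--> {s0,s1,s2,s3,s4,s5,s6}  [seen]
{s0,s1,s2,s3,s5,s6} --b--> {s0,s1,s2,s3,s5,s6}  [seen]
{s0,s1,s2,s3,s4,s6} --a--> {s0,s1,s2,s3,s4,s6}  [seen]
{s0,s1,s2,s3,s4,s6} --b--> {s0,s1,s2,s3,s4,s5,s6}  [seen]
{s0,s1,s2,s3,s4,s5} --a--> {s0,s1,s2,s3,s4,s5,s6}  [seen]
{s0,s1,s2,s3,s4,s5} --b--> {s0,s1,s2,s3,s4,s5,s6}  [seen]
{s0,s2,s3,s5} --a--> {s0,s1,s2,s3,s4,s5,s6}  [seen]
{s0,s2,s3,s5} --b--> {s0,s1,s2,s3,s5,s6}  [seen]
Reachable DFA states: {s0}, {s1,s2}, {s2,s3,s5}, {s0,s1,s3,s4,s6}, {s0,s1,s5}, {s0,s1,s2,s3,s4,s5,s6}, {s0,s1,s2,s3,s5,s6}, {s0,s1,s2,s3,s4,s6}, {s0,s1,s2,s3,s4,s5}, {s0,s2,s3,s5}.
{s0,s1,s2,s3,s4,s5} is among them.

yes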